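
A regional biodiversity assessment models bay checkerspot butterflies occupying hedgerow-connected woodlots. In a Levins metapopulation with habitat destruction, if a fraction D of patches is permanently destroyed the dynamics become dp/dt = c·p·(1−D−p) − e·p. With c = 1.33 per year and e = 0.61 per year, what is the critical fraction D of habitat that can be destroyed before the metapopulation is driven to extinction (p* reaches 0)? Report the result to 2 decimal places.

The nontrivial equilibrium is p* = (1−D) − e/c; extinction occurs when this hits zero.
So D_crit = 1 − e/c = 1 − 0.61/1.33 = 1 − 0.4586 = 0.5414.
This equals the undisturbed p*, a classic result of Lande's extension.

0.54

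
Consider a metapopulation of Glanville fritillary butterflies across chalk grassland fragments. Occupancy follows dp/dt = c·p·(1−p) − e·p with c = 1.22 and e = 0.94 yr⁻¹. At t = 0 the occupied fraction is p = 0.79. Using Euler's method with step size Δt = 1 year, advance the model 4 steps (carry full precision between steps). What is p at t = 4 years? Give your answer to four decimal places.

Update rule: p ← p + [c·p·(1−p) − e·p]·Δt with Δt = 1.
  1  |  dp/dt·Δt = -0.540202  |  p_1 = 0.249798
  2  |  dp/dt·Δt = -0.006183  |  p_2 = 0.243615
  3  |  dp/dt·Δt = -0.004193  |  p_3 = 0.239422
  4  |  dp/dt·Δt = -0.002896  |  p_4 = 0.236526

0.2365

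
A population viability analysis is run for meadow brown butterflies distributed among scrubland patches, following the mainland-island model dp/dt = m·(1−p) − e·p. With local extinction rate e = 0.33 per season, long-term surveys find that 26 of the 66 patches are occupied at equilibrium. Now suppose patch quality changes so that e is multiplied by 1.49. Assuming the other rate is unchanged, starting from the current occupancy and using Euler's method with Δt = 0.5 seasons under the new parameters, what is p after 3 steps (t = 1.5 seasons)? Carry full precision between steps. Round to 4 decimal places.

0.3282

Observed p* = 26/66 = 0.39394.
Balance m(1−p*) = e·p* gives m = e·p*/(1−p*) = 0.33×0.39394/0.60606 = 0.21450.
Starting from p₀ = 0.39394; update p ← p + (dp/dt)·Δt with the new parameters.
p: 0.39394 → 0.36209  (Δp = -0.03185)
p: 0.36209 → 0.34149  (Δp = -0.02060)
p: 0.34149 → 0.32816  (Δp = -0.01333)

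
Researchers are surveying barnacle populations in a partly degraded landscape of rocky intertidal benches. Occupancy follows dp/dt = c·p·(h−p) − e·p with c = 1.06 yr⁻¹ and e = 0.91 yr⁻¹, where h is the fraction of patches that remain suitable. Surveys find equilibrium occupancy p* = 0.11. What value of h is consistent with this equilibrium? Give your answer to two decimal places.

At equilibrium c(h−p*) = e, so h = p* + e/c.
h = 0.11 + 0.91/1.06 = 0.11 + 0.8585 = 0.9685.

0.97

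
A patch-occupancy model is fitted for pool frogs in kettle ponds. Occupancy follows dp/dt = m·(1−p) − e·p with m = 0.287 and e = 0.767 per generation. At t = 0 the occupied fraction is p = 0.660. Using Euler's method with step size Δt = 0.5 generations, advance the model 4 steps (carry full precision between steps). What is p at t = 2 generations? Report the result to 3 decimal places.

0.292

Update rule: p ← p + [m·(1−p) − e·p]·Δt with Δt = 0.5.
p: 0.66000 → 0.45568  (Δp = -0.20432)
p: 0.45568 → 0.35904  (Δp = -0.09664)
p: 0.35904 → 0.31332  (Δp = -0.04571)
p: 0.31332 → 0.29170  (Δp = -0.02162)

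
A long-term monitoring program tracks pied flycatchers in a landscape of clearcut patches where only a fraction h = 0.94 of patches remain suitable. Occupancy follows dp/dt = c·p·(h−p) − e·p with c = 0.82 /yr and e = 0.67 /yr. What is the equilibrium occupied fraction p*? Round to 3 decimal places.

Setting dp/dt = 0 and dividing by p* gives c·(h−p*) = e.
So p* = h − e/c = 0.94 − 0.67/0.82 = 0.94 − 0.8171 = 0.1229.

0.123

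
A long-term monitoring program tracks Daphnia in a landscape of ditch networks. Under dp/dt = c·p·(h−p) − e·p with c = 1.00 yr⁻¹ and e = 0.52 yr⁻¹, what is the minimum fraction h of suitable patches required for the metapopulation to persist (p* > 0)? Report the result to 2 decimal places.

p* = h − e/c is positive only when h > e/c.
h_min = e/c = 0.52/1.00 = 0.5200.

0.52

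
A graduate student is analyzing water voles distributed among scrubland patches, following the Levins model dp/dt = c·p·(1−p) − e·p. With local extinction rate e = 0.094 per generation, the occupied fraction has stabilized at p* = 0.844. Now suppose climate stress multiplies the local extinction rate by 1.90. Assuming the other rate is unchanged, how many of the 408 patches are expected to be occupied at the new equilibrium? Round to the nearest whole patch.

Balance c(1−p*) = e gives c = e/(1 − 0.84400) = 0.094/0.15600 = 0.60256.
New p* = 1 − e/c = 1 − 0.17860/0.60256 = 0.70360.
Expected occupied = 408 × 0.70360 = 287.07 ≈ 287.

287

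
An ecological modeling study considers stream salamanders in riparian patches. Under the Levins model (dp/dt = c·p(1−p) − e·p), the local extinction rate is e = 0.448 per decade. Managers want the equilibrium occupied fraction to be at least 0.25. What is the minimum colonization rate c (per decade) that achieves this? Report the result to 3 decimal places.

0.597

p* = 1 − e/c ≥ 0.25 requires e/c ≤ 0.7500, i.e. c ≥ e/0.7500.
c_min = 0.448/0.7500 = 0.5973.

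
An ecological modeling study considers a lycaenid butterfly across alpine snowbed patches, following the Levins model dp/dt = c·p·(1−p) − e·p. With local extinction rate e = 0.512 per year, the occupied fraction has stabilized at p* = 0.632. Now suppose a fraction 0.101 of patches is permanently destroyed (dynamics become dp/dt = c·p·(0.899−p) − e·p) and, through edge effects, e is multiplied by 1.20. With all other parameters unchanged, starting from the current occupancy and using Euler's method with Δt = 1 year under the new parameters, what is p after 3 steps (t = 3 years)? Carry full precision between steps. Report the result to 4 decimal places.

Balance c(1−p*) = e gives c = e/(1 − 0.63200) = 0.512/0.36800 = 1.39130.
Starting from p₀ = 0.63200; update p ← p + (dp/dt)·Δt with the new parameters.
  1  |  dp/dt·Δt = -0.153527  |  p_1 = 0.478473
  2  |  dp/dt·Δt = -0.014029  |  p_2 = 0.464445
  3  |  dp/dt·Δt = -0.004552  |  p_3 = 0.459893

0.4599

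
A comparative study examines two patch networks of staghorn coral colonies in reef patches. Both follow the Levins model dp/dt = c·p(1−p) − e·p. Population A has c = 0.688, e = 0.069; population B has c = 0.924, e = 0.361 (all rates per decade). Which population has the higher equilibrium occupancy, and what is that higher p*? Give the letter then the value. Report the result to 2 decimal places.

A, 0.90

A: p*_A = 1 − 0.069/0.688 = 0.8997.
B: p*_B = 1 − 0.361/0.924 = 0.6093.
A is higher at 0.8997.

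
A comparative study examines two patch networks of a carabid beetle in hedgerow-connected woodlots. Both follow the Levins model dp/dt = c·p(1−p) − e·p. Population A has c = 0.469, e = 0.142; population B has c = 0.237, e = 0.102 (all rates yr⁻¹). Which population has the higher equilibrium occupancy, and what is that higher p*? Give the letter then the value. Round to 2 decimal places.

A, 0.70

A: p*_A = 1 − 0.142/0.469 = 0.6972.
B: p*_B = 1 − 0.102/0.237 = 0.5696.
A is higher at 0.6972.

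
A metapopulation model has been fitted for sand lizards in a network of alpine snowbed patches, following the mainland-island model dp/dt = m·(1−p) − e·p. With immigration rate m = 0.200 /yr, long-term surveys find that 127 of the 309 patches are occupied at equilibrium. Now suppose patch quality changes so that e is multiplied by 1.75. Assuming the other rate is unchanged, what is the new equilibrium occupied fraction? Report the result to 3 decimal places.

Observed p* = 127/309 = 0.41100.
Balance m(1−p*) = e·p* gives e = m(1−p*)/p* = 0.200×0.58900/0.41100 = 0.28662.
New p* = m/(m+e) = 0.20000/(0.20000+0.50158) = 0.28507.

0.285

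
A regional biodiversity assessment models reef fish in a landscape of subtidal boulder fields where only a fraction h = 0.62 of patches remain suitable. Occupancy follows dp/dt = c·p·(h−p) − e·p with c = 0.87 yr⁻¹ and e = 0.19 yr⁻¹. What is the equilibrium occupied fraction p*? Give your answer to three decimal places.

Setting dp/dt = 0 and dividing by p* gives c·(h−p*) = e.
So p* = h − e/c = 0.62 − 0.19/0.87 = 0.62 − 0.2184 = 0.4016.

0.402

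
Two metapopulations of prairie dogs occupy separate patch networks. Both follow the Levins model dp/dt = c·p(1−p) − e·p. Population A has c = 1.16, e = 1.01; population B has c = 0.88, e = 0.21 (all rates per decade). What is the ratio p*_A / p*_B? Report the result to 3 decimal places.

0.170

A: p*_A = 1 − 1.01/1.16 = 0.1293.
B: p*_B = 1 − 0.21/0.88 = 0.7614.
p*_A / p*_B = 0.1293/0.7614 = 0.1698.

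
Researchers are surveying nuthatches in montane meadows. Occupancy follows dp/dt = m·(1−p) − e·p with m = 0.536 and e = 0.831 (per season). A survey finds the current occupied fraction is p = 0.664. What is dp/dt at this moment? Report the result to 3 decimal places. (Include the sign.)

-0.372

Colonization term: m·(1−p) = 0.536×0.3360 = 0.18010.
Extinction term: e·p = 0.55178.
dp/dt = 0.18010 − 0.55178 = -0.37169.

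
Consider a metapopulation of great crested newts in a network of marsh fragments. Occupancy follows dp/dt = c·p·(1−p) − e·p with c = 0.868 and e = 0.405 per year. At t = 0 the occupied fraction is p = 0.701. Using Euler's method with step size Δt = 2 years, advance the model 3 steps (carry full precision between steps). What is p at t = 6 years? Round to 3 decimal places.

0.533

Update rule: p ← p + [c·p·(1−p) − e·p]·Δt with Δt = 2.
p: 0.70100 → 0.49705  (Δp = -0.20395)
p: 0.49705 → 0.52843  (Δp = +0.03137)
p: 0.52843 → 0.53300  (Δp = +0.00457)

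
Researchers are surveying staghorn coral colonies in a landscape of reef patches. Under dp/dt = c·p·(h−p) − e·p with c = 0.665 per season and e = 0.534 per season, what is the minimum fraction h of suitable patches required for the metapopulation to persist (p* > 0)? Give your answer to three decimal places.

p* = h − e/c is positive only when h > e/c.
h_min = e/c = 0.534/0.665 = 0.8030.

0.803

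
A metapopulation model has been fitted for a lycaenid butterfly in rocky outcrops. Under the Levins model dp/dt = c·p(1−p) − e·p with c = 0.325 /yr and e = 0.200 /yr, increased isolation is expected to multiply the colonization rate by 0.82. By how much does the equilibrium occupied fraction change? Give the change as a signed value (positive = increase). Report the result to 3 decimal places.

-0.135

Before: p* = 1 − 0.200/0.325 = 0.3846.
After the change, c = 0.2665, e = 0.2, so p* = 1 − 0.2/0.2665 = 0.2495.
Δp* = 0.2495 − 0.3846 = -0.1351.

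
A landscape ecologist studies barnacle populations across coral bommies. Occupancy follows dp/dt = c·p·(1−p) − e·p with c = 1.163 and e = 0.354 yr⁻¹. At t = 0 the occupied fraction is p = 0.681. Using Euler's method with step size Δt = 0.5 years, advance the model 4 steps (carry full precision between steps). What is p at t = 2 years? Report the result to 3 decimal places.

0.694

Update rule: p ← p + [c·p·(1−p) − e·p]·Δt with Δt = 0.5.
  1  |  dp/dt·Δt = +0.005787  |  p_1 = 0.686787
  2  |  dp/dt·Δt = +0.003525  |  p_2 = 0.690313
  3  |  dp/dt·Δt = +0.002128  |  p_3 = 0.692441
  4  |  dp/dt·Δt = +0.001278  |  p_4 = 0.693719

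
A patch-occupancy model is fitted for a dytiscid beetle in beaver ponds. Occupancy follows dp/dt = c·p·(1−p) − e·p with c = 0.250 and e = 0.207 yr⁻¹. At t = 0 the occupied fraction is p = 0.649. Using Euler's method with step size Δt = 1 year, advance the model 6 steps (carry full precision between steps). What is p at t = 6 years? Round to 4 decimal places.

Update rule: p ← p + [c·p·(1−p) − e·p]·Δt with Δt = 1.
t = 1: p = 0.64900 + (-0.07739) = 0.57161
t = 2: p = 0.57161 + (-0.05710) = 0.51450
t = 3: p = 0.51450 + (-0.04405) = 0.47045
t = 4: p = 0.47045 + (-0.03510) = 0.43535
t = 5: p = 0.43535 + (-0.02866) = 0.40668
t = 6: p = 0.40668 + (-0.02386) = 0.38282

0.3828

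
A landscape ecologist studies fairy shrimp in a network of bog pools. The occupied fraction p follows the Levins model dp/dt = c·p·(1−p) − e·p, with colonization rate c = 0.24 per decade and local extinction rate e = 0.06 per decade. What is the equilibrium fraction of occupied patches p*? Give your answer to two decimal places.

0.75

At equilibrium, colonization balances extinction: c·p*·(1−p*) = e·p*.
So p* = 1 − e/c = 1 − 0.06/0.24 = 1 − 0.2500 = 0.7500.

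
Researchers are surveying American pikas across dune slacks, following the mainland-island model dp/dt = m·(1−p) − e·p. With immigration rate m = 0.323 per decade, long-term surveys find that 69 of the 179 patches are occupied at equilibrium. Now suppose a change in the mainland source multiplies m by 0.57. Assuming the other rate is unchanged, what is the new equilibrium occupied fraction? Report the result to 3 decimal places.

Observed p* = 69/179 = 0.38547.
Balance m(1−p*) = e·p* gives e = m(1−p*)/p* = 0.323×0.61453/0.38547 = 0.51494.
New p* = m/(m+e) = 0.18411/(0.18411+0.51494) = 0.26337.

0.263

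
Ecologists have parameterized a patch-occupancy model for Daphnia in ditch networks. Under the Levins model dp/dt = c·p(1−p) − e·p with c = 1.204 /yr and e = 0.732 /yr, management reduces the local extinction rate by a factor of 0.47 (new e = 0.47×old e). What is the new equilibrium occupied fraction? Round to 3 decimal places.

0.714

Before: p* = 1 − 0.732/1.204 = 0.3920.
After the change, c = 1.204, e = 0.34404, so p* = 1 − 0.34404/1.204 = 0.7143.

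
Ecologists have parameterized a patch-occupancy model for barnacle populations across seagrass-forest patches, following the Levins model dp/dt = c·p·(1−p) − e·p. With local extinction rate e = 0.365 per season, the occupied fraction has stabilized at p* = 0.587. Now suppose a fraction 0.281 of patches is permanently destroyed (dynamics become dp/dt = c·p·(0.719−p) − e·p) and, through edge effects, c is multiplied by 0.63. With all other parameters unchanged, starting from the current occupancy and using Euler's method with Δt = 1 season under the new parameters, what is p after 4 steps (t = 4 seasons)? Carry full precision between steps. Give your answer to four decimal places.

0.2490

Balance c(1−p*) = e gives c = e/(1 − 0.58700) = 0.365/0.41300 = 0.88378.
Starting from p₀ = 0.58700; update p ← p + (dp/dt)·Δt with the new parameters.
p: 0.58700 → 0.41589  (Δp = -0.17111)
p: 0.41589 → 0.33428  (Δp = -0.08161)
p: 0.33428 → 0.28387  (Δp = -0.05041)
p: 0.28387 → 0.24903  (Δp = -0.03484)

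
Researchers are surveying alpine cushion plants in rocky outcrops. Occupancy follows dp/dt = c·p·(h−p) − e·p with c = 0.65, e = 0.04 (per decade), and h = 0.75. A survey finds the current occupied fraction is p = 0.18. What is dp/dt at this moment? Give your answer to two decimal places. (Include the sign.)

Colonization term: c·p·(h−p) = 0.65×0.18×0.5700 = 0.06669.
Extinction term: e·p = 0.00720.
dp/dt = 0.06669 − 0.00720 = 0.05949.

0.06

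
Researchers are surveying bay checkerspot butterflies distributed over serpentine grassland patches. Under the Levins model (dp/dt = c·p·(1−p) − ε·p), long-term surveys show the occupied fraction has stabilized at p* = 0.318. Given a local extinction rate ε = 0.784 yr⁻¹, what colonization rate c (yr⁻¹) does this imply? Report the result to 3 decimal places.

At equilibrium c(1−p*) = ε, so c = ε/(1−p*).
c = 0.784/(1 − 0.318) = 0.784/0.6820 = 1.1496.

1.150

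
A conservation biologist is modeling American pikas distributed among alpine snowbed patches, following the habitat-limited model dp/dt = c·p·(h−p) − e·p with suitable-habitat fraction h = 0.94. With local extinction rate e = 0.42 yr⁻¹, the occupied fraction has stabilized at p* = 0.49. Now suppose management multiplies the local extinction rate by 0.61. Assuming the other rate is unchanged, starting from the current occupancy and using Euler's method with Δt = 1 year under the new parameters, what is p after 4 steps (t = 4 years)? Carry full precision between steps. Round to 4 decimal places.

Balance c(h−p*) = e gives c = e/(0.94 − 0.49000) = 0.42/0.45000 = 0.93333.
Starting from p₀ = 0.49000; update p ← p + (dp/dt)·Δt with the new parameters.
  1  |  dp/dt·Δt = +0.080262  |  p_1 = 0.570262
  2  |  dp/dt·Δt = +0.050690  |  p_2 = 0.620952
  3  |  dp/dt·Δt = +0.025818  |  p_3 = 0.646770
  4  |  dp/dt·Δt = +0.011306  |  p_4 = 0.658076

0.6581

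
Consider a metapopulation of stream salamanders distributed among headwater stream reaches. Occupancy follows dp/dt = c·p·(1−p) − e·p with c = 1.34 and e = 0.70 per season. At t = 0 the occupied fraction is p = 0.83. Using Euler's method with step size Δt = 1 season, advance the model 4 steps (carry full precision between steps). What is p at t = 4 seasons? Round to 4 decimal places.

0.4753

Update rule: p ← p + [c·p·(1−p) − e·p]·Δt with Δt = 1.
  1  |  dp/dt·Δt = -0.391926  |  p_1 = 0.438074
  2  |  dp/dt·Δt = +0.023210  |  p_2 = 0.461284
  3  |  dp/dt·Δt = +0.010093  |  p_3 = 0.471376
  4  |  dp/dt·Δt = +0.003939  |  p_4 = 0.475315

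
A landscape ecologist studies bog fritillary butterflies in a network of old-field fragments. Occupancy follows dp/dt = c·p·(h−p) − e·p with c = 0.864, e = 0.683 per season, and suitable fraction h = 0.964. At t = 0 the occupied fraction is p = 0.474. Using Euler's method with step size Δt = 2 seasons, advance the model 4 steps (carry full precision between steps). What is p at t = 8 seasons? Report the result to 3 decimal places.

Update rule: p ← p + [c·p·(h−p) − e·p]·Δt with Δt = 2.
t = 2: p = 0.47400 + (-0.24614) = 0.22786
t = 4: p = 0.22786 + (-0.02141) = 0.20645
t = 6: p = 0.20645 + (-0.01176) = 0.19469
t = 8: p = 0.19469 + (-0.00713) = 0.18756

0.188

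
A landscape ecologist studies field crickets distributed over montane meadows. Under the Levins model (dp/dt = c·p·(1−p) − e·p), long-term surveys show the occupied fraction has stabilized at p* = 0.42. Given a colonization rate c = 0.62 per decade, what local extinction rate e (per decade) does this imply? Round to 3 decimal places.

At equilibrium c(1−p*) = e.
e = 0.62 × (1 − 0.42) = 0.62 × 0.5800 = 0.3596.

0.360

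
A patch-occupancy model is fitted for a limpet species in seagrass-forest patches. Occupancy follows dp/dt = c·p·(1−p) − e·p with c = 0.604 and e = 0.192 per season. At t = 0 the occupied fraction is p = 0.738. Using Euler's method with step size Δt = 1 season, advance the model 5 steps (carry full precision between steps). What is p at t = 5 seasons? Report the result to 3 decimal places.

0.686

Update rule: p ← p + [c·p·(1−p) − e·p]·Δt with Δt = 1.
p: 0.73800 → 0.71309  (Δp = -0.02491)
p: 0.71309 → 0.69975  (Δp = -0.01334)
p: 0.69975 → 0.69230  (Δp = -0.00745)
p: 0.69230 → 0.68804  (Δp = -0.00426)
p: 0.68804 → 0.68558  (Δp = -0.00246)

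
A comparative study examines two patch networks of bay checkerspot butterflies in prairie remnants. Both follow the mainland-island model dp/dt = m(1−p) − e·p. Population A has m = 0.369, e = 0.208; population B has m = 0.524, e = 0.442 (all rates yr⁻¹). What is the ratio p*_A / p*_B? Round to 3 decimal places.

1.179

A: p*_A = m/(m+e) = 0.369/0.5770 = 0.6395.
B: p*_B = 0.524/0.9660 = 0.5424.
p*_A / p*_B = 0.6395/0.5424 = 1.1790.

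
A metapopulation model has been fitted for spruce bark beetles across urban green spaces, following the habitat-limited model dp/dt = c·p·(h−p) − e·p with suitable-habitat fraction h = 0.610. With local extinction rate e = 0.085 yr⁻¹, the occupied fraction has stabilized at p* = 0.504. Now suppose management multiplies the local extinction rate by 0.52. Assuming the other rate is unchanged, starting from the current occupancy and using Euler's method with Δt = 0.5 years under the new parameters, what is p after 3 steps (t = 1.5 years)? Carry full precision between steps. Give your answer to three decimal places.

0.529

Balance c(h−p*) = e gives c = e/(0.61 − 0.50400) = 0.085/0.10600 = 0.80189.
Starting from p₀ = 0.50400; update p ← p + (dp/dt)·Δt with the new parameters.
  1  |  dp/dt·Δt = +0.010282  |  p_1 = 0.514282
  2  |  dp/dt·Δt = +0.008371  |  p_2 = 0.522653
  3  |  dp/dt·Δt = +0.006753  |  p_3 = 0.529406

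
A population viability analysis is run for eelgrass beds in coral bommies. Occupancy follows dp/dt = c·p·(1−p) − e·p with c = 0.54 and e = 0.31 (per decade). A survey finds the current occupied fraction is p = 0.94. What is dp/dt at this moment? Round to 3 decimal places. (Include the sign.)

-0.261

Colonization term: c·p·(1−p) = 0.54×0.94×0.0600 = 0.03046.
Extinction term: e·p = 0.29140.
dp/dt = 0.03046 − 0.29140 = -0.26094.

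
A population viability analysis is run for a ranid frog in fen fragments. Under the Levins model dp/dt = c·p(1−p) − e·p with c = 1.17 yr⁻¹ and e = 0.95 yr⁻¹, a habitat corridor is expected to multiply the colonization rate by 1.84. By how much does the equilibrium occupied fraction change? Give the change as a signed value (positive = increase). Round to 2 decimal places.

0.37

Before: p* = 1 − 0.95/1.17 = 0.1880.
After the change, c = 2.1528, e = 0.95, so p* = 1 − 0.95/2.1528 = 0.5587.
Δp* = 0.5587 − 0.1880 = +0.3707.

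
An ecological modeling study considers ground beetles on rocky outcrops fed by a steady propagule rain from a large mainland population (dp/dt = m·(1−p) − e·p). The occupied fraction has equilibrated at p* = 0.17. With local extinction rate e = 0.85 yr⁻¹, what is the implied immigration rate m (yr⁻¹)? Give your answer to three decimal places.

0.174

At equilibrium m(1−p*) = e·p*, so m = e·p*/(1−p*).
m = 0.85 × 0.17 / 0.8300 = 0.1445/0.8300 = 0.1741.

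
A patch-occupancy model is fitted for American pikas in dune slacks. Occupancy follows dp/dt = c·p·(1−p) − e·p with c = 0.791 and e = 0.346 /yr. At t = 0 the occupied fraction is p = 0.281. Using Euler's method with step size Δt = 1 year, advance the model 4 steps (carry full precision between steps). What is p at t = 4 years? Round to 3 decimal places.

0.493

Update rule: p ← p + [c·p·(1−p) − e·p]·Δt with Δt = 1.
  1  |  dp/dt·Δt = +0.062587  |  p_1 = 0.343587
  2  |  dp/dt·Δt = +0.059517  |  p_2 = 0.403104
  3  |  dp/dt·Δt = +0.050849  |  p_3 = 0.453953
  4  |  dp/dt·Δt = +0.039005  |  p_4 = 0.492958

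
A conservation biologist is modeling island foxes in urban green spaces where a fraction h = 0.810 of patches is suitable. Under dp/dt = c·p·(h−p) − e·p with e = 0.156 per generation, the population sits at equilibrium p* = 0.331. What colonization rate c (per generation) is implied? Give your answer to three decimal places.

At equilibrium c(h−p*) = e, so c = e/(h−p*).
c = 0.156/(0.810 − 0.331) = 0.156/0.4790 = 0.3257.

0.326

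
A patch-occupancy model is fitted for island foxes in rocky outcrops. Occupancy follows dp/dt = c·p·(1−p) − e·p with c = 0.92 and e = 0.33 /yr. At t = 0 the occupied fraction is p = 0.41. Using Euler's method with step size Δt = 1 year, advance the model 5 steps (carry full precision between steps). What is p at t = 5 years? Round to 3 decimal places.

0.634

Update rule: p ← p + [c·p·(1−p) − e·p]·Δt with Δt = 1.
step 1: Δp = +0.08725, p = 0.49725
step 2: Δp = +0.06590, p = 0.56315
step 3: Δp = +0.04049, p = 0.60364
step 4: Δp = +0.02092, p = 0.62456
step 5: Δp = +0.00962, p = 0.63418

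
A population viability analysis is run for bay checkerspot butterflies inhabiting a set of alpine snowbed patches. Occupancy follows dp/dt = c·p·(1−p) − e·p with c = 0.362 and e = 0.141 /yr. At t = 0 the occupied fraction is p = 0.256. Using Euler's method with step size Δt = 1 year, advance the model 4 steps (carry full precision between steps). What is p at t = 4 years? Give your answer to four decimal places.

0.3889

Update rule: p ← p + [c·p·(1−p) − e·p]·Δt with Δt = 1.
t = 1: p = 0.25600 + (+0.03285) = 0.28885
t = 2: p = 0.28885 + (+0.03363) = 0.32248
t = 3: p = 0.32248 + (+0.03362) = 0.35611
t = 4: p = 0.35611 + (+0.03279) = 0.38890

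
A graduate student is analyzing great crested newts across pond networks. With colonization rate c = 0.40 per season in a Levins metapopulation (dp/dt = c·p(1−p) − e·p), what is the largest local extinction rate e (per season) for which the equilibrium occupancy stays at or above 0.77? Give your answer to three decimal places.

0.092

1 − e/c ≥ 0.77 ⇒ e ≤ c(1 − 0.77) = 0.40 × 0.2300.
e_max = 0.0920.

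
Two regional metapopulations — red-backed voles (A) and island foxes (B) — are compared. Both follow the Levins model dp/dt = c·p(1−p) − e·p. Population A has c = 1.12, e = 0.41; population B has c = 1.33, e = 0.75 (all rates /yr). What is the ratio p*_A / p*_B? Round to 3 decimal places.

A: p*_A = 1 − 0.41/1.12 = 0.6339.
B: p*_B = 1 − 0.75/1.33 = 0.4361.
p*_A / p*_B = 0.6339/0.4361 = 1.4537.

1.454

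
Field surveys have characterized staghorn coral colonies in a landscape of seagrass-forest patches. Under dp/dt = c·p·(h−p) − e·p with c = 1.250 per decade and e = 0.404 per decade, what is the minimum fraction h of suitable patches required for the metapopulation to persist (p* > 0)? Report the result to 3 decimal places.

p* = h − e/c is positive only when h > e/c.
h_min = e/c = 0.404/1.250 = 0.3232.

0.323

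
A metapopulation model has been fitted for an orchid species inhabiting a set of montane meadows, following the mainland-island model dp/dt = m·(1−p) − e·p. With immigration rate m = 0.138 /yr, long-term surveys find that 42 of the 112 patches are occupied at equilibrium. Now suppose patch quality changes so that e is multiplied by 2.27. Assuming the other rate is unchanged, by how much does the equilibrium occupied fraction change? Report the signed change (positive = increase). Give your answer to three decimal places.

Observed p* = 42/112 = 0.37500.
Balance m(1−p*) = e·p* gives e = m(1−p*)/p* = 0.138×0.62500/0.37500 = 0.23000.
New p* = m/(m+e) = 0.13800/(0.13800+0.52210) = 0.20906.
Δp* = 0.20906 − 0.37500 = -0.16594.

-0.166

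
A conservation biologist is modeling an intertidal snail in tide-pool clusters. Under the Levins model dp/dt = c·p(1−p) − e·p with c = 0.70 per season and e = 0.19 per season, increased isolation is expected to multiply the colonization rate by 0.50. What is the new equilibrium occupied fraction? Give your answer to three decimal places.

Before: p* = 1 − 0.19/0.70 = 0.7286.
After the change, c = 0.35, e = 0.19, so p* = 1 − 0.19/0.35 = 0.4571.

0.457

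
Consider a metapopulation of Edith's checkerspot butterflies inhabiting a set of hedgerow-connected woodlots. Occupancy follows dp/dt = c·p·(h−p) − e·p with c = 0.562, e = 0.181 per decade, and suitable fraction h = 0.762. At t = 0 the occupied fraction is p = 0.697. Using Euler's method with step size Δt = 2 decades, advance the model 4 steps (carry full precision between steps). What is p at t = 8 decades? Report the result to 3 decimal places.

0.446

Update rule: p ← p + [c·p·(h−p) − e·p]·Δt with Δt = 2.
p: 0.69700 → 0.49561  (Δp = -0.20139)
p: 0.49561 → 0.46460  (Δp = -0.03101)
p: 0.46460 → 0.45172  (Δp = -0.01288)
p: 0.45172 → 0.44574  (Δp = -0.00598)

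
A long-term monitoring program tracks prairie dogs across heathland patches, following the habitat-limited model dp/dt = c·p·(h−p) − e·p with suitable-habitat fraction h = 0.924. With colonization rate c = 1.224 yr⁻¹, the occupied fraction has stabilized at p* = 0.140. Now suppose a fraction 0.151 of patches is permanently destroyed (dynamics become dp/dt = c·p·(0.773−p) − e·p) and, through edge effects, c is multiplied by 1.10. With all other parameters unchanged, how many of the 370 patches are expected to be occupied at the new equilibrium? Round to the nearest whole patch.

22

Balance c(h−p*) = e gives e = 1.224×(0.924 − 0.14000) = 0.95962.
New p* = 0.773 − e/c = 0.773 − 0.95962/1.34640 = 0.06027.
Expected occupied = 370 × 0.06027 = 22.30 ≈ 22.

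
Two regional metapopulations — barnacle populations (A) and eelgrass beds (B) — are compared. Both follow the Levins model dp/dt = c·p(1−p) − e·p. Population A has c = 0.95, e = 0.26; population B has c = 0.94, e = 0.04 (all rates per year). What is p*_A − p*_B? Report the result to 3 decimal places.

A: p*_A = 1 − 0.26/0.95 = 0.7263.
B: p*_B = 1 − 0.04/0.94 = 0.9574.
p*_A − p*_B = 0.7263 − 0.9574 = -0.2311.

-0.231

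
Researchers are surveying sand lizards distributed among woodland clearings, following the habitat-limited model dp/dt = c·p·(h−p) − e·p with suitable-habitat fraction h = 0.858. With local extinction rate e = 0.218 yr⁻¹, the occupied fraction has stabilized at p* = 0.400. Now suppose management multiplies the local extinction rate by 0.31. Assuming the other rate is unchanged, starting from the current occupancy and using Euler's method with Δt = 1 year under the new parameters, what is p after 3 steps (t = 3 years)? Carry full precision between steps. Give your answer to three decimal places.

0.565

Balance c(h−p*) = e gives c = e/(0.858 − 0.40000) = 0.218/0.45800 = 0.47598.
Starting from p₀ = 0.40000; update p ← p + (dp/dt)·Δt with the new parameters.
  1  |  dp/dt·Δt = +0.060168  |  p_1 = 0.460168
  2  |  dp/dt·Δt = +0.056040  |  p_2 = 0.516208
  3  |  dp/dt·Δt = +0.049095  |  p_3 = 0.565303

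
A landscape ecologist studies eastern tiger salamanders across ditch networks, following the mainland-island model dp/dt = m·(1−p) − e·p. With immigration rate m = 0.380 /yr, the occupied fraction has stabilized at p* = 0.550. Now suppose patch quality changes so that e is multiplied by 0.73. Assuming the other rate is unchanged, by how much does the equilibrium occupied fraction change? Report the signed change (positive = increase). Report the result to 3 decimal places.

0.076

Balance m(1−p*) = e·p* gives e = m(1−p*)/p* = 0.380×0.45000/0.55000 = 0.31091.
New p* = m/(m+e) = 0.38000/(0.38000+0.22696) = 0.62607.
Δp* = 0.62607 − 0.55000 = +0.07607.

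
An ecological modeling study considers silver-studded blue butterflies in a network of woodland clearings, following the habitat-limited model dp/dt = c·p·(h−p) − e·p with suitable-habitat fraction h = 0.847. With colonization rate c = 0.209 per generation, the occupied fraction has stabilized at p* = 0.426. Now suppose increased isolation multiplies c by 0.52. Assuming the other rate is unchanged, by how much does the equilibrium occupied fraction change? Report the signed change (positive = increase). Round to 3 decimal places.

Balance c(h−p*) = e gives e = 0.209×(0.847 − 0.42600) = 0.08799.
New p* = 0.847 − e/c = 0.847 − 0.08799/0.10868 = 0.03738.
Δp* = 0.03738 − 0.42600 = -0.38862.

-0.389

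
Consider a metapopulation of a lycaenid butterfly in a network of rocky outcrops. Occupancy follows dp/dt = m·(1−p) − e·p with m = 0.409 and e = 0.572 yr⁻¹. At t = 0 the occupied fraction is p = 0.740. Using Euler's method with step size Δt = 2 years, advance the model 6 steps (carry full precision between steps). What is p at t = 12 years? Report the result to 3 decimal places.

0.673

Update rule: p ← p + [m·(1−p) − e·p]·Δt with Δt = 2.
t = 2: p = 0.74000 + (-0.63388) = 0.10612
t = 4: p = 0.10612 + (+0.60979) = 0.71591
t = 6: p = 0.71591 + (-0.58662) = 0.12929
t = 8: p = 0.12929 + (+0.56433) = 0.69362
t = 10: p = 0.69362 + (-0.54288) = 0.15074
t = 12: p = 0.15074 + (+0.52225) = 0.67299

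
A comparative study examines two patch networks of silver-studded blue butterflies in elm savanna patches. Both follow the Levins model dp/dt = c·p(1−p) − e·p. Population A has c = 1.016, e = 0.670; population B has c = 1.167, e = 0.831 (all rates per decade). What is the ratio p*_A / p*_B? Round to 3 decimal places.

A: p*_A = 1 − 0.670/1.016 = 0.3406.
B: p*_B = 1 − 0.831/1.167 = 0.2879.
p*_A / p*_B = 0.3406/0.2879 = 1.1828.

1.183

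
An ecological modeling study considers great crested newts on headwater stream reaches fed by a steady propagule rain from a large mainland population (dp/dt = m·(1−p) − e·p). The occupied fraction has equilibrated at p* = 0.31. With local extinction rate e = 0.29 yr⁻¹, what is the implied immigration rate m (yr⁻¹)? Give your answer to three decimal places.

0.130

At equilibrium m(1−p*) = e·p*, so m = e·p*/(1−p*).
m = 0.29 × 0.31 / 0.6900 = 0.0899/0.6900 = 0.1303.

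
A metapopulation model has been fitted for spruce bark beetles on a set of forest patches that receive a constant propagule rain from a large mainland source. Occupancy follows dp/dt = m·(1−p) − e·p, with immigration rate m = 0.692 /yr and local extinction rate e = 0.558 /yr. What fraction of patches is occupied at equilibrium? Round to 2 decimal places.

0.55

At equilibrium the propagule rain into empty patches balances local extinction: m(1−p*) = e·p*.
p* = m/(m+e) = 0.692/(0.692+0.558) = 0.692/1.2500 = 0.5536.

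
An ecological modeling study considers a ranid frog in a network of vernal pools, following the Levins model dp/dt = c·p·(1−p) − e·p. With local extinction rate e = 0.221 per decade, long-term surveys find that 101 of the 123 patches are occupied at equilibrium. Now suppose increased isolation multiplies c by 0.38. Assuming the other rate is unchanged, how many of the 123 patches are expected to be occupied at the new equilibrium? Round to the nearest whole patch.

65

Observed p* = 101/123 = 0.82114.
Balance c(1−p*) = e gives c = e/(1 − 0.82114) = 0.221/0.17886 = 1.23560.
New p* = 1 − e/c = 1 − 0.22100/0.46953 = 0.52932.
Expected occupied = 123 × 0.52932 = 65.11 ≈ 65.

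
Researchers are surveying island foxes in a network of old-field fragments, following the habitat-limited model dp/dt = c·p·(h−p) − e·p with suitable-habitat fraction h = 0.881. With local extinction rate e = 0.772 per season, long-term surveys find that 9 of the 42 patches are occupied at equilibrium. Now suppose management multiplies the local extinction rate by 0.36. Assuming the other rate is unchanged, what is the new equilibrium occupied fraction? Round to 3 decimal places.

0.641

Observed p* = 9/42 = 0.21429.
Balance c(h−p*) = e gives c = e/(0.881 − 0.21429) = 0.772/0.66671 = 1.15792.
New p* = 0.881 − e/c = 0.881 − 0.27792/1.15792 = 0.64098.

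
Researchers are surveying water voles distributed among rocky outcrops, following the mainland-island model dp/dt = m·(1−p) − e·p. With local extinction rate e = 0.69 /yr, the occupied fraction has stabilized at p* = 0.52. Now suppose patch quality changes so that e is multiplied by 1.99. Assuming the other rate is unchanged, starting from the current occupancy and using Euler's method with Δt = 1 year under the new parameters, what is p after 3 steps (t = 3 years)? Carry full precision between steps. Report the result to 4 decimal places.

0.1168

Balance m(1−p*) = e·p* gives m = e·p*/(1−p*) = 0.69×0.52000/0.48000 = 0.74750.
Starting from p₀ = 0.52000; update p ← p + (dp/dt)·Δt with the new parameters.
step 1: Δp = -0.35521, p = 0.16479
step 2: Δp = +0.39805, p = 0.56284
step 3: Δp = -0.44606, p = 0.11678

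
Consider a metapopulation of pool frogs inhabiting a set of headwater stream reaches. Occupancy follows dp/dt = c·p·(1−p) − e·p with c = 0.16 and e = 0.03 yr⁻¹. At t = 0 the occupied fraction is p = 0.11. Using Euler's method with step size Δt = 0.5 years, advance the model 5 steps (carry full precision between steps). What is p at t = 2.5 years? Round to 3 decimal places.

0.144

Update rule: p ← p + [c·p·(1−p) − e·p]·Δt with Δt = 0.5.
t = 0.5: p = 0.11000 + (+0.00618) = 0.11618
t = 1: p = 0.11618 + (+0.00647) = 0.12265
t = 1.5: p = 0.12265 + (+0.00677) = 0.12942
t = 2: p = 0.12942 + (+0.00707) = 0.13650
t = 2.5: p = 0.13650 + (+0.00738) = 0.14388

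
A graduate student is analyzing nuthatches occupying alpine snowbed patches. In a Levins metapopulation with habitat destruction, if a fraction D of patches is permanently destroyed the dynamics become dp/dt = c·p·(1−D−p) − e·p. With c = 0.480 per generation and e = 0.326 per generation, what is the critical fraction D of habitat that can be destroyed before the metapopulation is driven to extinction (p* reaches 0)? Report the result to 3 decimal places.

0.321

The nontrivial equilibrium is p* = (1−D) − e/c; extinction occurs when this hits zero.
So D_crit = 1 − e/c = 1 − 0.326/0.480 = 1 − 0.6792 = 0.3208.
Note this equals the original equilibrium occupancy — the Levins extinction-debt result.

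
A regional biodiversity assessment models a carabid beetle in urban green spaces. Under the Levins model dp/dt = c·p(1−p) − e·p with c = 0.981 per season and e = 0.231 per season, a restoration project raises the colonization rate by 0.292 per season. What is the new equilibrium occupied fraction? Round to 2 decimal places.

0.82

Before: p* = 1 − 0.231/0.981 = 0.7645.
After the change, c = 1.273, e = 0.231, so p* = 1 − 0.231/1.273 = 0.8185.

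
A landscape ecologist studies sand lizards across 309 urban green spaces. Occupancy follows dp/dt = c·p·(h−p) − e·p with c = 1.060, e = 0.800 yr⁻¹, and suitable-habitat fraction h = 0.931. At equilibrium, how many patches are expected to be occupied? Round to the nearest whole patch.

p* = h − e/c = 0.931 − 0.7547 = 0.1763.
Expected occupied patches = N × p* = 309 × 0.1763 = 54.47 ≈ 54.

54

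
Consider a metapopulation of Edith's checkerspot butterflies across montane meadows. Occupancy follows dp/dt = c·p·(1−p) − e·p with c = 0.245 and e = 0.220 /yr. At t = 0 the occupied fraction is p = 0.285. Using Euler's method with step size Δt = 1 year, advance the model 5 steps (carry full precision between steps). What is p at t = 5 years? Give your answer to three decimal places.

0.233

Update rule: p ← p + [c·p·(1−p) − e·p]·Δt with Δt = 1.
  1  |  dp/dt·Δt = -0.012775  |  p_1 = 0.272225
  2  |  dp/dt·Δt = -0.011350  |  p_2 = 0.260874
  3  |  dp/dt·Δt = -0.010152  |  p_3 = 0.250723
  4  |  dp/dt·Δt = -0.009133  |  p_4 = 0.241590
  5  |  dp/dt·Δt = -0.008260  |  p_5 = 0.233330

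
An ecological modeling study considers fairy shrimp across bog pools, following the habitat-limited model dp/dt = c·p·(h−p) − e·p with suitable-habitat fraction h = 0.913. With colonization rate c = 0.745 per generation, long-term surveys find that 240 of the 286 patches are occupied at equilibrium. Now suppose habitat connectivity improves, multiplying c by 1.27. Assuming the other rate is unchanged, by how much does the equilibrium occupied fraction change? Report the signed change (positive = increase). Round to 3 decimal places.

Observed p* = 240/286 = 0.83916.
Balance c(h−p*) = e gives e = 0.745×(0.913 − 0.83916) = 0.05501.
New p* = 0.913 − e/c = 0.913 − 0.05501/0.94615 = 0.85486.
Δp* = 0.85486 − 0.83916 = +0.01570.

0.016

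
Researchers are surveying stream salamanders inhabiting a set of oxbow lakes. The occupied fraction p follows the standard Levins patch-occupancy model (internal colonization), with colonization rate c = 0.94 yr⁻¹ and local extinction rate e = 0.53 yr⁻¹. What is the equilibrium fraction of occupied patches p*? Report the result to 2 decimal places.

At equilibrium, colonization balances extinction: c·p*·(1−p*) = e·p*.
So p* = 1 − e/c = 1 − 0.53/0.94 = 1 − 0.5638 = 0.4362.

0.44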